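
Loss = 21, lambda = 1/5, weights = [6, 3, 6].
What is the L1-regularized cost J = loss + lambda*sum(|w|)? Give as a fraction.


L1 norm = sum(|w|) = 15. J = 21 + 1/5 * 15 = 24.

24


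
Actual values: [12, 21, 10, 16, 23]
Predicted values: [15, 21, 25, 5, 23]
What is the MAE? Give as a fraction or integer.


MAE = (1/5) * (|12-15|=3 + |21-21|=0 + |10-25|=15 + |16-5|=11 + |23-23|=0). Sum = 29. MAE = 29/5.

29/5


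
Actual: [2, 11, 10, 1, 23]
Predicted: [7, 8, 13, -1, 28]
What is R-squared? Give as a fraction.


Mean(y) = 47/5. SS_res = 72. SS_tot = 1566/5. R^2 = 1 - 72/(1566/5) = 67/87.

67/87


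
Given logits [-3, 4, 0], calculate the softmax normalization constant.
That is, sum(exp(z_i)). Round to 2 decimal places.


Denom = e^-3=0.0498 + e^4=54.5982 + e^0=1.0000. Sum = 55.6480, which rounds to 55.65.

55.65


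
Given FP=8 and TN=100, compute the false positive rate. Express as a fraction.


FPR = FP / (FP + TN) = 8 / 108 = 2/27.

2/27


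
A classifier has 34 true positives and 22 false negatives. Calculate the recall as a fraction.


Recall = TP / (TP + FN) = 34 / 56 = 17/28.

17/28


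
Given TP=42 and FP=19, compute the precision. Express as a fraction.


Precision = TP / (TP + FP) = 42 / 61 = 42/61.

42/61


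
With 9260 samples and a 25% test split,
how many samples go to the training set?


Test set = 9260 * 25% = 2315. Training set = 9260 - 2315 = 6945.

6945


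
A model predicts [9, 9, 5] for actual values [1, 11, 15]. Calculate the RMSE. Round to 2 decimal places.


MSE = 56.0000. RMSE = sqrt(56.0000) = 7.48.

7.48


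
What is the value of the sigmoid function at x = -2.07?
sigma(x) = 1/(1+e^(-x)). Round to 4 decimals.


sigma(-2.07) = 1/(1+e^(2.07)) = 1/(1+7.924823) = 1/8.924823 = 0.1120.

0.1120


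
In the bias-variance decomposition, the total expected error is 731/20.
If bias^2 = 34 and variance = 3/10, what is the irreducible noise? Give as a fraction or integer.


Total error = bias^2 + variance + irreducible noise. So irreducible noise = 731/20 - 34 - 3/10 = 9/4.

9/4


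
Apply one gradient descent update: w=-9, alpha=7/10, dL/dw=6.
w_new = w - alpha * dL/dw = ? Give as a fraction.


w_new = -9 - 7/10 * 6 = -9 - 21/5 = -66/5.

-66/5


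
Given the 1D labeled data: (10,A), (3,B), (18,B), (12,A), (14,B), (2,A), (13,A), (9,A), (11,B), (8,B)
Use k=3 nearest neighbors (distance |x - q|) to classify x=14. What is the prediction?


Distances: |10-14|=4, |3-14|=11, |18-14|=4, |12-14|=2, |14-14|=0, |2-14|=12, |13-14|=1, |9-14|=5, |11-14|=3, |8-14|=6. 3 nearest: (14,B), (13,A), (12,A). Counts: {'B': 1, 'A': 2}. Majority class: A.

A


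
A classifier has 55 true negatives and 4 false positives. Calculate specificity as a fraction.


Specificity = TN / (TN + FP) = 55 / 59 = 55/59.

55/59


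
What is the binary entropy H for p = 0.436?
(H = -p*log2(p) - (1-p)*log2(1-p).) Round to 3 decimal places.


H = -0.436*log2(0.436) - 0.564*log2(0.564) = 0.988.

0.988


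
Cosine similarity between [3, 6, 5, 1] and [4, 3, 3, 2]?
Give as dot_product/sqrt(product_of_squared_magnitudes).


dot = 47. |a|^2 = 71, |b|^2 = 38. cos = 47/sqrt(2698).

47/sqrt(2698)


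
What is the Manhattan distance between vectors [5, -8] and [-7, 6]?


d = sum of absolute differences: |5--7|=12 + |-8-6|=14 = 26.

26


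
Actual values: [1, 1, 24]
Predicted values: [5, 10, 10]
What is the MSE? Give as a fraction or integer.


MSE = (1/3) * ((1-5)^2=16 + (1-10)^2=81 + (24-10)^2=196). Sum = 293. MSE = 293/3.

293/3


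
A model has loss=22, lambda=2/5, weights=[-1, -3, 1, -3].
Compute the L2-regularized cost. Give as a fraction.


L2 sq norm = sum(w^2) = 20. J = 22 + 2/5 * 20 = 30.

30


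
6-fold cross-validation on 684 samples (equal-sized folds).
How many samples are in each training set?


Each validation fold has 684/6 = 114 samples. Training set = 684 - 114 = 570.

570


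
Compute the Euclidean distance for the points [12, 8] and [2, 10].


d = sqrt(sum of squared differences). (12-2)^2=100, (8-10)^2=4. Sum = 104.

sqrt(104)


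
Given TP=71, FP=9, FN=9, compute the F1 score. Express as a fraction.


Precision = 71/80 = 71/80. Recall = 71/80 = 71/80. F1 = 2*P*R/(P+R) = 71/80.

71/80


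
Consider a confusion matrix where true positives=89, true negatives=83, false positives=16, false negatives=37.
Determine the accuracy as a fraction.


Accuracy = (TP + TN) / (TP + TN + FP + FN) = (89 + 83) / 225 = 172/225.

172/225


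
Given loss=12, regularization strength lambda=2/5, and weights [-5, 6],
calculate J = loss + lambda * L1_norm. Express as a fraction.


L1 norm = sum(|w|) = 11. J = 12 + 2/5 * 11 = 82/5.

82/5


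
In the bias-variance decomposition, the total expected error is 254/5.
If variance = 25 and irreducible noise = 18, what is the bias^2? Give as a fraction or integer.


Total error = bias^2 + variance + irreducible noise. So bias^2 = 254/5 - 25 - 18 = 39/5.

39/5


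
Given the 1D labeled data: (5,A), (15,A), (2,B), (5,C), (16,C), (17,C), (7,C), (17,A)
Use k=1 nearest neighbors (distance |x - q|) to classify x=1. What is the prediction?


Distances: |5-1|=4, |15-1|=14, |2-1|=1, |5-1|=4, |16-1|=15, |17-1|=16, |7-1|=6, |17-1|=16. 1 nearest: (2,B). Counts: {'B': 1}. Majority class: B.

B


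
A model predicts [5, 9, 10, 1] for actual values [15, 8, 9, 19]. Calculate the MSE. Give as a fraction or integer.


MSE = (1/4) * ((15-5)^2=100 + (8-9)^2=1 + (9-10)^2=1 + (19-1)^2=324). Sum = 426. MSE = 213/2.

213/2


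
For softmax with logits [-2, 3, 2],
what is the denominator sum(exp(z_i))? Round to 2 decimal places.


Denom = e^-2=0.1353 + e^3=20.0855 + e^2=7.3891. Sum = 27.6099, which rounds to 27.61.

27.61


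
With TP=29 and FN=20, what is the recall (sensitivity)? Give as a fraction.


Recall = TP / (TP + FN) = 29 / 49 = 29/49.

29/49


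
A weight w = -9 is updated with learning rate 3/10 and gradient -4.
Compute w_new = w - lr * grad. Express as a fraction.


w_new = -9 - 3/10 * -4 = -9 - -6/5 = -39/5.

-39/5


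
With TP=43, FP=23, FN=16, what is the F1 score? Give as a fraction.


Precision = 43/66 = 43/66. Recall = 43/59 = 43/59. F1 = 2*P*R/(P+R) = 86/125.

86/125


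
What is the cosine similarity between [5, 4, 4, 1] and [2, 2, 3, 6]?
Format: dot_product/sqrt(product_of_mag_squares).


dot = 36. |a|^2 = 58, |b|^2 = 53. cos = 36/sqrt(3074).

36/sqrt(3074)


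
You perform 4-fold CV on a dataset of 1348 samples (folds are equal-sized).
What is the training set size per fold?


Each validation fold has 1348/4 = 337 samples. Training set = 1348 - 337 = 1011.

1011


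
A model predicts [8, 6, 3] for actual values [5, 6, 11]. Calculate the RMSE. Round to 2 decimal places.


MSE = 24.3333. RMSE = sqrt(24.3333) = 4.93.

4.93


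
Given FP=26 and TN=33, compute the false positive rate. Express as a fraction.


FPR = FP / (FP + TN) = 26 / 59 = 26/59.

26/59


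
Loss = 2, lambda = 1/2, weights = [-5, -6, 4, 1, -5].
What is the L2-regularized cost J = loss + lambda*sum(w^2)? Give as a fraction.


L2 sq norm = sum(w^2) = 103. J = 2 + 1/2 * 103 = 107/2.

107/2


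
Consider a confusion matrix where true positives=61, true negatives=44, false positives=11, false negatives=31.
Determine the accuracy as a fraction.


Accuracy = (TP + TN) / (TP + TN + FP + FN) = (61 + 44) / 147 = 5/7.

5/7


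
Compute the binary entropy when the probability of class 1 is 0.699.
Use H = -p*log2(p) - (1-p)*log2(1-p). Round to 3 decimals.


H = -0.699*log2(0.699) - 0.301*log2(0.301) = 0.883.

0.883


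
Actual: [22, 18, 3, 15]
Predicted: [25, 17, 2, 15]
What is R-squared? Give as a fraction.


Mean(y) = 29/2. SS_res = 11. SS_tot = 201. R^2 = 1 - 11/(201) = 190/201.

190/201


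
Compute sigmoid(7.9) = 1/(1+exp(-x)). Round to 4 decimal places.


sigma(7.9) = 1/(1+e^(-7.9)) = 1/(1+0.000371) = 1/1.000371 = 0.9996.

0.9996


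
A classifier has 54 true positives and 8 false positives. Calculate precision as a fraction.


Precision = TP / (TP + FP) = 54 / 62 = 27/31.

27/31


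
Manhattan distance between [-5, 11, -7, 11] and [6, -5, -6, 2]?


d = sum of absolute differences: |-5-6|=11 + |11--5|=16 + |-7--6|=1 + |11-2|=9 = 37.

37


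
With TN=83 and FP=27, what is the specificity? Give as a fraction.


Specificity = TN / (TN + FP) = 83 / 110 = 83/110.

83/110


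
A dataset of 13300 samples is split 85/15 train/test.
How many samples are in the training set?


Test set = 13300 * 15% = 1995. Training set = 13300 - 1995 = 11305.

11305


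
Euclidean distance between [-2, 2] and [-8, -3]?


d = sqrt(sum of squared differences). (-2--8)^2=36, (2--3)^2=25. Sum = 61.

sqrt(61)


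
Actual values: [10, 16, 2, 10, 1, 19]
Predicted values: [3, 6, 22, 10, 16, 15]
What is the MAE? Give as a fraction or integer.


MAE = (1/6) * (|10-3|=7 + |16-6|=10 + |2-22|=20 + |10-10|=0 + |1-16|=15 + |19-15|=4). Sum = 56. MAE = 28/3.

28/3


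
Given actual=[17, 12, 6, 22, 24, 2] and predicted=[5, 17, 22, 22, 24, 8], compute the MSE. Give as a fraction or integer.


MSE = (1/6) * ((17-5)^2=144 + (12-17)^2=25 + (6-22)^2=256 + (22-22)^2=0 + (24-24)^2=0 + (2-8)^2=36). Sum = 461. MSE = 461/6.

461/6


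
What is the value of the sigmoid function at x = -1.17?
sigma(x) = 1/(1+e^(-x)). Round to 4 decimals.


sigma(-1.17) = 1/(1+e^(1.17)) = 1/(1+3.221993) = 1/4.221993 = 0.2369.

0.2369


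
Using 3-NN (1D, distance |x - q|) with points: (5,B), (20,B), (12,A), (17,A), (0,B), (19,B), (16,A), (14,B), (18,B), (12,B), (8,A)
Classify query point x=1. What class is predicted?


Distances: |5-1|=4, |20-1|=19, |12-1|=11, |17-1|=16, |0-1|=1, |19-1|=18, |16-1|=15, |14-1|=13, |18-1|=17, |12-1|=11, |8-1|=7. 3 nearest: (0,B), (5,B), (8,A). Counts: {'B': 2, 'A': 1}. Majority class: B.

B


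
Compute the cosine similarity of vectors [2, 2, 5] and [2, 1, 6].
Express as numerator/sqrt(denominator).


dot = 36. |a|^2 = 33, |b|^2 = 41. cos = 36/sqrt(1353).

36/sqrt(1353)


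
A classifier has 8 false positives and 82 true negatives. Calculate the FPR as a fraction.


FPR = FP / (FP + TN) = 8 / 90 = 4/45.

4/45


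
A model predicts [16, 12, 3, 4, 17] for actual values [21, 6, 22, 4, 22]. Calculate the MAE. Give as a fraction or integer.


MAE = (1/5) * (|21-16|=5 + |6-12|=6 + |22-3|=19 + |4-4|=0 + |22-17|=5). Sum = 35. MAE = 7.

7


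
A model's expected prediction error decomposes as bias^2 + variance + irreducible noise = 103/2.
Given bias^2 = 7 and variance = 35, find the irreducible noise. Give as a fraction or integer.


Total error = bias^2 + variance + irreducible noise. So irreducible noise = 103/2 - 7 - 35 = 19/2.

19/2


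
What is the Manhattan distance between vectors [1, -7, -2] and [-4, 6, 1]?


d = sum of absolute differences: |1--4|=5 + |-7-6|=13 + |-2-1|=3 = 21.

21


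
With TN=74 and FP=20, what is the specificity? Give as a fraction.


Specificity = TN / (TN + FP) = 74 / 94 = 37/47.

37/47


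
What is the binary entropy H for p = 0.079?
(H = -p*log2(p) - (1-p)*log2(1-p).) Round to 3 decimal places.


H = -0.079*log2(0.079) - 0.921*log2(0.921) = 0.399.

0.399


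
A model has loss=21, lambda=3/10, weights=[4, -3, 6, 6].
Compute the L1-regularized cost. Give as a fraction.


L1 norm = sum(|w|) = 19. J = 21 + 3/10 * 19 = 267/10.

267/10


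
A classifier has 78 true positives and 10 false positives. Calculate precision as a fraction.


Precision = TP / (TP + FP) = 78 / 88 = 39/44.

39/44


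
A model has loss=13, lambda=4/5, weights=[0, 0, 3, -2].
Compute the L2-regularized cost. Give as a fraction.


L2 sq norm = sum(w^2) = 13. J = 13 + 4/5 * 13 = 117/5.

117/5


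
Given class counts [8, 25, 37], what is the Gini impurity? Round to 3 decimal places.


Total = 70. Proportions: 8/70, 25/70, 37/70. sum(p_i^2) = 0.4200. Gini = 1 - 0.4200 = 0.5800, which rounds to 0.580.

0.580


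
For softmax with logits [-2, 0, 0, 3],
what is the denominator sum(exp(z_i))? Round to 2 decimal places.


Denom = e^-2=0.1353 + e^0=1.0000 + e^0=1.0000 + e^3=20.0855. Sum = 22.2208, which rounds to 22.22.

22.22


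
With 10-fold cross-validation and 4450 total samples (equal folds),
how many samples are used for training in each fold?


Each validation fold has 4450/10 = 445 samples. Training set = 4450 - 445 = 4005.

4005


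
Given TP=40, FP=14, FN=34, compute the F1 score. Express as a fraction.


Precision = 40/54 = 20/27. Recall = 40/74 = 20/37. F1 = 2*P*R/(P+R) = 5/8.

5/8


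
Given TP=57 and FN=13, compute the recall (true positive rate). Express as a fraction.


Recall = TP / (TP + FN) = 57 / 70 = 57/70.

57/70


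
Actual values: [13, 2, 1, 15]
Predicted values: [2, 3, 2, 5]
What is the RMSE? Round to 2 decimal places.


MSE = 55.7500. RMSE = sqrt(55.7500) = 7.47.

7.47


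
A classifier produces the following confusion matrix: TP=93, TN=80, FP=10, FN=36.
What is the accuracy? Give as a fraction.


Accuracy = (TP + TN) / (TP + TN + FP + FN) = (93 + 80) / 219 = 173/219.

173/219


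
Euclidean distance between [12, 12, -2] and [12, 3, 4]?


d = sqrt(sum of squared differences). (12-12)^2=0, (12-3)^2=81, (-2-4)^2=36. Sum = 117.

sqrt(117)


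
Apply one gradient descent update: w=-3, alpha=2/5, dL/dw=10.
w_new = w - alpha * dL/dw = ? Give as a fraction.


w_new = -3 - 2/5 * 10 = -3 - 4 = -7.

-7


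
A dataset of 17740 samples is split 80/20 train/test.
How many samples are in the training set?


Test set = 17740 * 20% = 3548. Training set = 17740 - 3548 = 14192.

14192


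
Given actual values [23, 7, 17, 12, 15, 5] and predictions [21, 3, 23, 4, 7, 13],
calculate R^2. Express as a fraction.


Mean(y) = 79/6. SS_res = 248. SS_tot = 1325/6. R^2 = 1 - 248/(1325/6) = -163/1325.

-163/1325


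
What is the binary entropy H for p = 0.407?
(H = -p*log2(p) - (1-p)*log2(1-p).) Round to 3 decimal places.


H = -0.407*log2(0.407) - 0.593*log2(0.593) = 0.975.

0.975


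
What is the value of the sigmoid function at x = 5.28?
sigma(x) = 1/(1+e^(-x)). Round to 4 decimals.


sigma(5.28) = 1/(1+e^(-5.28)) = 1/(1+0.005092) = 1/1.005092 = 0.9949.

0.9949


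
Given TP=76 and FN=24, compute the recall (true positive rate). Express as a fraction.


Recall = TP / (TP + FN) = 76 / 100 = 19/25.

19/25


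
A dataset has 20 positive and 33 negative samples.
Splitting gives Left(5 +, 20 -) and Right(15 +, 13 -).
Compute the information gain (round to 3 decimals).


H(parent) = 0.9562. H(left) = 0.7219, H(right) = 0.9963. Weighted = (25/53)*0.7219 + (28/53)*0.9963 = 0.8669. IG = 0.9562 - 0.8669 = 0.0893, which rounds to 0.089.

0.089


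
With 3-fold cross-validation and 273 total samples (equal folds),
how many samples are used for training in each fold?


Each validation fold has 273/3 = 91 samples. Training set = 273 - 91 = 182.

182


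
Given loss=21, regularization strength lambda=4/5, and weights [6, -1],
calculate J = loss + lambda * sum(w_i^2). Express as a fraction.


L2 sq norm = sum(w^2) = 37. J = 21 + 4/5 * 37 = 253/5.

253/5


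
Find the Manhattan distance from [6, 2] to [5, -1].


d = sum of absolute differences: |6-5|=1 + |2--1|=3 = 4.

4


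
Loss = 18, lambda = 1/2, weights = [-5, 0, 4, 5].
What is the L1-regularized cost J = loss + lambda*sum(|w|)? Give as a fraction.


L1 norm = sum(|w|) = 14. J = 18 + 1/2 * 14 = 25.

25


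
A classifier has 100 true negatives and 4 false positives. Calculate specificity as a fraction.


Specificity = TN / (TN + FP) = 100 / 104 = 25/26.

25/26


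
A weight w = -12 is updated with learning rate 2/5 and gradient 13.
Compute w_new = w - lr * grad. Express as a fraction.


w_new = -12 - 2/5 * 13 = -12 - 26/5 = -86/5.

-86/5


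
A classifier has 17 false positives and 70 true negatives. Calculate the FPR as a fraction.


FPR = FP / (FP + TN) = 17 / 87 = 17/87.

17/87


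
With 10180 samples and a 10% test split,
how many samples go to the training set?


Test set = 10180 * 10% = 1018. Training set = 10180 - 1018 = 9162.

9162


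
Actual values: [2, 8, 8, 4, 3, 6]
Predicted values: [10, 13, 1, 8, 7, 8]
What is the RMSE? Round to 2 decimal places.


MSE = 29.0000. RMSE = sqrt(29.0000) = 5.39.

5.39


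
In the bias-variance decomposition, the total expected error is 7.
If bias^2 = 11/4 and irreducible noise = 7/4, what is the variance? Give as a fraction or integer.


Total error = bias^2 + variance + irreducible noise. So variance = 7 - 11/4 - 7/4 = 5/2.

5/2


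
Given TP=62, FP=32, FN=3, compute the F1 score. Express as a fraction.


Precision = 62/94 = 31/47. Recall = 62/65 = 62/65. F1 = 2*P*R/(P+R) = 124/159.

124/159


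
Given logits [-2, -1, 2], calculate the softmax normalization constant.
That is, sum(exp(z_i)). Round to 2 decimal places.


Denom = e^-2=0.1353 + e^-1=0.3679 + e^2=7.3891. Sum = 7.8923, which rounds to 7.89.

7.89


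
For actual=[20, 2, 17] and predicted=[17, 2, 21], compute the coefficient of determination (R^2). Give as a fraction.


Mean(y) = 13. SS_res = 25. SS_tot = 186. R^2 = 1 - 25/(186) = 161/186.

161/186


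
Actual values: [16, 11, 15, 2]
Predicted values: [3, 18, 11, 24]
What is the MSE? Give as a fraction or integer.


MSE = (1/4) * ((16-3)^2=169 + (11-18)^2=49 + (15-11)^2=16 + (2-24)^2=484). Sum = 718. MSE = 359/2.

359/2


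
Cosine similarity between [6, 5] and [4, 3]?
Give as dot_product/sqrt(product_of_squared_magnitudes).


dot = 39. |a|^2 = 61, |b|^2 = 25. cos = 39/sqrt(1525).

39/sqrt(1525)


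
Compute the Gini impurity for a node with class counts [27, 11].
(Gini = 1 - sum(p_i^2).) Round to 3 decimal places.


Total = 38. Proportions: 27/38, 11/38. sum(p_i^2) = 0.5886. Gini = 1 - 0.5886 = 0.4114, which rounds to 0.411.

0.411


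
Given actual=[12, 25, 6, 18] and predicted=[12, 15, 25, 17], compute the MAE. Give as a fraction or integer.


MAE = (1/4) * (|12-12|=0 + |25-15|=10 + |6-25|=19 + |18-17|=1). Sum = 30. MAE = 15/2.

15/2


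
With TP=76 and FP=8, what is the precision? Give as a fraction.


Precision = TP / (TP + FP) = 76 / 84 = 19/21.

19/21


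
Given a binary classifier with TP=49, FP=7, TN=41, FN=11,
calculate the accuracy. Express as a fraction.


Accuracy = (TP + TN) / (TP + TN + FP + FN) = (49 + 41) / 108 = 5/6.

5/6


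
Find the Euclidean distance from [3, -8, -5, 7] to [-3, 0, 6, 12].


d = sqrt(sum of squared differences). (3--3)^2=36, (-8-0)^2=64, (-5-6)^2=121, (7-12)^2=25. Sum = 246.

sqrt(246)


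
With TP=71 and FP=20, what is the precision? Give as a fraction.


Precision = TP / (TP + FP) = 71 / 91 = 71/91.

71/91


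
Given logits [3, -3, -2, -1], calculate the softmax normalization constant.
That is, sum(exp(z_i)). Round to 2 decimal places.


Denom = e^3=20.0855 + e^-3=0.0498 + e^-2=0.1353 + e^-1=0.3679. Sum = 20.6385, which rounds to 20.64.

20.64


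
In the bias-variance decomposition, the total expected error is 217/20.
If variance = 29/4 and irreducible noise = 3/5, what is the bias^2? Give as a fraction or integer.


Total error = bias^2 + variance + irreducible noise. So bias^2 = 217/20 - 29/4 - 3/5 = 3.

3


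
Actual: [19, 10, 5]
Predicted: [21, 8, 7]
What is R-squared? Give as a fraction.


Mean(y) = 34/3. SS_res = 12. SS_tot = 302/3. R^2 = 1 - 12/(302/3) = 133/151.

133/151


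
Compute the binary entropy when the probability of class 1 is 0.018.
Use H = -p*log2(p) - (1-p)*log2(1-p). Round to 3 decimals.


H = -0.018*log2(0.018) - 0.982*log2(0.982) = 0.130.

0.130


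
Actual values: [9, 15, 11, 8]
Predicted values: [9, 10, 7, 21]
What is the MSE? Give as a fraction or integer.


MSE = (1/4) * ((9-9)^2=0 + (15-10)^2=25 + (11-7)^2=16 + (8-21)^2=169). Sum = 210. MSE = 105/2.

105/2


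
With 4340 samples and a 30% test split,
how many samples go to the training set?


Test set = 4340 * 30% = 1302. Training set = 4340 - 1302 = 3038.

3038


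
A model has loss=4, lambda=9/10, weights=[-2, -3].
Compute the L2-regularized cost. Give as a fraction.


L2 sq norm = sum(w^2) = 13. J = 4 + 9/10 * 13 = 157/10.

157/10


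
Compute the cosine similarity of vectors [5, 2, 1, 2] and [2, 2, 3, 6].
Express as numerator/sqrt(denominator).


dot = 29. |a|^2 = 34, |b|^2 = 53. cos = 29/sqrt(1802).

29/sqrt(1802)


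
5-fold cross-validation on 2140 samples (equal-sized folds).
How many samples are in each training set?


Each validation fold has 2140/5 = 428 samples. Training set = 2140 - 428 = 1712.

1712


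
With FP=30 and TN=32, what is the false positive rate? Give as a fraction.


FPR = FP / (FP + TN) = 30 / 62 = 15/31.

15/31


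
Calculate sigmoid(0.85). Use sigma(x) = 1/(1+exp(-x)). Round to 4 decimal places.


sigma(0.85) = 1/(1+e^(-0.85)) = 1/(1+0.427415) = 1/1.427415 = 0.7006.

0.7006


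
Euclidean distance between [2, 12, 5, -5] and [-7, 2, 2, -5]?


d = sqrt(sum of squared differences). (2--7)^2=81, (12-2)^2=100, (5-2)^2=9, (-5--5)^2=0. Sum = 190.

sqrt(190)


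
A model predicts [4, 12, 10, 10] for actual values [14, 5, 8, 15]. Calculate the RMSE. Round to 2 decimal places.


MSE = 44.5000. RMSE = sqrt(44.5000) = 6.67.

6.67


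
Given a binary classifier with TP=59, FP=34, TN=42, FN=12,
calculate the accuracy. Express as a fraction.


Accuracy = (TP + TN) / (TP + TN + FP + FN) = (59 + 42) / 147 = 101/147.

101/147


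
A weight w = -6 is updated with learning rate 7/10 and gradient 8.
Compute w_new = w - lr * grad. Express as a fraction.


w_new = -6 - 7/10 * 8 = -6 - 28/5 = -58/5.

-58/5


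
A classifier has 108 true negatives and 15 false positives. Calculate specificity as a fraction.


Specificity = TN / (TN + FP) = 108 / 123 = 36/41.

36/41


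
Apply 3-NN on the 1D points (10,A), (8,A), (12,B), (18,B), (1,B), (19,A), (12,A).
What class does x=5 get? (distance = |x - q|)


Distances: |10-5|=5, |8-5|=3, |12-5|=7, |18-5|=13, |1-5|=4, |19-5|=14, |12-5|=7. 3 nearest: (8,A), (1,B), (10,A). Counts: {'A': 2, 'B': 1}. Majority class: A.

A


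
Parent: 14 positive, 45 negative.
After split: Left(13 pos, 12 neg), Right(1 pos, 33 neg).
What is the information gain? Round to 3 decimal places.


H(parent) = 0.7905. H(left) = 0.9988, H(right) = 0.1914. Weighted = (25/59)*0.9988 + (34/59)*0.1914 = 0.5335. IG = 0.7905 - 0.5335 = 0.2570, which rounds to 0.257.

0.257


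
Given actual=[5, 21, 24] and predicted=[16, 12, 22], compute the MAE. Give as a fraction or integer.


MAE = (1/3) * (|5-16|=11 + |21-12|=9 + |24-22|=2). Sum = 22. MAE = 22/3.

22/3


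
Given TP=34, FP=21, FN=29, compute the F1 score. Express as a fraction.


Precision = 34/55 = 34/55. Recall = 34/63 = 34/63. F1 = 2*P*R/(P+R) = 34/59.

34/59


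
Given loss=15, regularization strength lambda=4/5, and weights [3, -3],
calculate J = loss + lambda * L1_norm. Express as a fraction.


L1 norm = sum(|w|) = 6. J = 15 + 4/5 * 6 = 99/5.

99/5


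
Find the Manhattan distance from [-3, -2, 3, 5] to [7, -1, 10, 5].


d = sum of absolute differences: |-3-7|=10 + |-2--1|=1 + |3-10|=7 + |5-5|=0 = 18.

18


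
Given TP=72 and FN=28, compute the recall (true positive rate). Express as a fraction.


Recall = TP / (TP + FN) = 72 / 100 = 18/25.

18/25


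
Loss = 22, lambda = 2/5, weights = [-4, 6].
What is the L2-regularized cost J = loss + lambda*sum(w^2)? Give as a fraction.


L2 sq norm = sum(w^2) = 52. J = 22 + 2/5 * 52 = 214/5.

214/5


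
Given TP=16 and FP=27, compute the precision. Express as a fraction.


Precision = TP / (TP + FP) = 16 / 43 = 16/43.

16/43


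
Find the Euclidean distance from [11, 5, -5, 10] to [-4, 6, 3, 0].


d = sqrt(sum of squared differences). (11--4)^2=225, (5-6)^2=1, (-5-3)^2=64, (10-0)^2=100. Sum = 390.

sqrt(390)


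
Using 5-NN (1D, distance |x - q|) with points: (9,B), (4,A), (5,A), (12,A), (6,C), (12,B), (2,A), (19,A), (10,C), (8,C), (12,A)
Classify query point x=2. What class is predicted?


Distances: |9-2|=7, |4-2|=2, |5-2|=3, |12-2|=10, |6-2|=4, |12-2|=10, |2-2|=0, |19-2|=17, |10-2|=8, |8-2|=6, |12-2|=10. 5 nearest: (2,A), (4,A), (5,A), (6,C), (8,C). Counts: {'A': 3, 'C': 2}. Majority class: A.

A


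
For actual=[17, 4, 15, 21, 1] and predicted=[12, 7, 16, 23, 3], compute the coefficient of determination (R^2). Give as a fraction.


Mean(y) = 58/5. SS_res = 43. SS_tot = 1496/5. R^2 = 1 - 43/(1496/5) = 1281/1496.

1281/1496


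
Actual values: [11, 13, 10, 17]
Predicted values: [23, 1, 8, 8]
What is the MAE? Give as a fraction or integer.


MAE = (1/4) * (|11-23|=12 + |13-1|=12 + |10-8|=2 + |17-8|=9). Sum = 35. MAE = 35/4.

35/4


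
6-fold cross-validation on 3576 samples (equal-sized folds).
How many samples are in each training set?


Each validation fold has 3576/6 = 596 samples. Training set = 3576 - 596 = 2980.

2980


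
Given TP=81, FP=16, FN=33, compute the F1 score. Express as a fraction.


Precision = 81/97 = 81/97. Recall = 81/114 = 27/38. F1 = 2*P*R/(P+R) = 162/211.

162/211


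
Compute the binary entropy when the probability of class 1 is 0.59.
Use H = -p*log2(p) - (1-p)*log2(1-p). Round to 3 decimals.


H = -0.59*log2(0.59) - 0.41*log2(0.41) = 0.977.

0.977


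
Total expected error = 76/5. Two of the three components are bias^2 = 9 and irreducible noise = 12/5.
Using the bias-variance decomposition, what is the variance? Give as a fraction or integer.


Total error = bias^2 + variance + irreducible noise. So variance = 76/5 - 9 - 12/5 = 19/5.

19/5


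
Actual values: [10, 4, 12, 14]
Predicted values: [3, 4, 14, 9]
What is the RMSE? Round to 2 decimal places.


MSE = 19.5000. RMSE = sqrt(19.5000) = 4.42.

4.42


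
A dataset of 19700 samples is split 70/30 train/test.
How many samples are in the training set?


Test set = 19700 * 30% = 5910. Training set = 19700 - 5910 = 13790.

13790


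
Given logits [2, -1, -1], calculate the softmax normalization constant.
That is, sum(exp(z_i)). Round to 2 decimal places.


Denom = e^2=7.3891 + e^-1=0.3679 + e^-1=0.3679. Sum = 8.1249, which rounds to 8.12.

8.12


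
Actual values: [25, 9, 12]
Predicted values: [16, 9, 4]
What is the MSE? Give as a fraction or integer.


MSE = (1/3) * ((25-16)^2=81 + (9-9)^2=0 + (12-4)^2=64). Sum = 145. MSE = 145/3.

145/3


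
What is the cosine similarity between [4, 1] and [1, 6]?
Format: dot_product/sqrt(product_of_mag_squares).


dot = 10. |a|^2 = 17, |b|^2 = 37. cos = 10/sqrt(629).

10/sqrt(629)


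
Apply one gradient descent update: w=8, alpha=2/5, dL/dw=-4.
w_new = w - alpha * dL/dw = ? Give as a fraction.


w_new = 8 - 2/5 * -4 = 8 - -8/5 = 48/5.

48/5


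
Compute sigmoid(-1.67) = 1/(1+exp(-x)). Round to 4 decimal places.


sigma(-1.67) = 1/(1+e^(1.67)) = 1/(1+5.312168) = 1/6.312168 = 0.1584.

0.1584


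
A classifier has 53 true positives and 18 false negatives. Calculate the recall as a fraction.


Recall = TP / (TP + FN) = 53 / 71 = 53/71.

53/71


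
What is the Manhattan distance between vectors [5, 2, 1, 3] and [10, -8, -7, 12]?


d = sum of absolute differences: |5-10|=5 + |2--8|=10 + |1--7|=8 + |3-12|=9 = 32.

32


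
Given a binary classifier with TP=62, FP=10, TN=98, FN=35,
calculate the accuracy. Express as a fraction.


Accuracy = (TP + TN) / (TP + TN + FP + FN) = (62 + 98) / 205 = 32/41.

32/41


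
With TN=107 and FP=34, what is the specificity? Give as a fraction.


Specificity = TN / (TN + FP) = 107 / 141 = 107/141.

107/141


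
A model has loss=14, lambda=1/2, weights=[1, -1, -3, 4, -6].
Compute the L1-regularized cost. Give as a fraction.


L1 norm = sum(|w|) = 15. J = 14 + 1/2 * 15 = 43/2.

43/2


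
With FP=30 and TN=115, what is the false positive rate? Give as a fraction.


FPR = FP / (FP + TN) = 30 / 145 = 6/29.

6/29


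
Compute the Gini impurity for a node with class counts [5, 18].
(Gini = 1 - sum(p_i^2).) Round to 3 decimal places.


Total = 23. Proportions: 5/23, 18/23. sum(p_i^2) = 0.6597. Gini = 1 - 0.6597 = 0.3403, which rounds to 0.340.

0.340


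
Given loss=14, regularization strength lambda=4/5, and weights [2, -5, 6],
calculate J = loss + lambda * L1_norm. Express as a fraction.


L1 norm = sum(|w|) = 13. J = 14 + 4/5 * 13 = 122/5.

122/5


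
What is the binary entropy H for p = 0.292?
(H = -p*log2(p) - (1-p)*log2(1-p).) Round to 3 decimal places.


H = -0.292*log2(0.292) - 0.708*log2(0.708) = 0.871.

0.871


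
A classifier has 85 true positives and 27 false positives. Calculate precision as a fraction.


Precision = TP / (TP + FP) = 85 / 112 = 85/112.

85/112


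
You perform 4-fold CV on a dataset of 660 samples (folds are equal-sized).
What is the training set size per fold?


Each validation fold has 660/4 = 165 samples. Training set = 660 - 165 = 495.

495


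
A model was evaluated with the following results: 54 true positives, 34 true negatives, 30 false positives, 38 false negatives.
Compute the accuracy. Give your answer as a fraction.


Accuracy = (TP + TN) / (TP + TN + FP + FN) = (54 + 34) / 156 = 22/39.

22/39


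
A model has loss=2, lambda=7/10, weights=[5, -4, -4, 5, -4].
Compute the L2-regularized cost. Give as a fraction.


L2 sq norm = sum(w^2) = 98. J = 2 + 7/10 * 98 = 353/5.

353/5


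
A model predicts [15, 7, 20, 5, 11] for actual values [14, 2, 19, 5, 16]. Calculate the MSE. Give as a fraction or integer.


MSE = (1/5) * ((14-15)^2=1 + (2-7)^2=25 + (19-20)^2=1 + (5-5)^2=0 + (16-11)^2=25). Sum = 52. MSE = 52/5.

52/5


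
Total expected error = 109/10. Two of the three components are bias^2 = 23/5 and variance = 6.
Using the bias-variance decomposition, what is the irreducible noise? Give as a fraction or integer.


Total error = bias^2 + variance + irreducible noise. So irreducible noise = 109/10 - 23/5 - 6 = 3/10.

3/10


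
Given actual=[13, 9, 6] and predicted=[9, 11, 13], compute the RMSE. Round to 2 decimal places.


MSE = 23.0000. RMSE = sqrt(23.0000) = 4.80.

4.80


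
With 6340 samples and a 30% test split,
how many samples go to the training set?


Test set = 6340 * 30% = 1902. Training set = 6340 - 1902 = 4438.

4438


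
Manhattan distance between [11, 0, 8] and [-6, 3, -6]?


d = sum of absolute differences: |11--6|=17 + |0-3|=3 + |8--6|=14 = 34.

34


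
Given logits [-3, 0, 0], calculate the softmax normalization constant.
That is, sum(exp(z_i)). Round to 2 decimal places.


Denom = e^-3=0.0498 + e^0=1.0000 + e^0=1.0000. Sum = 2.0498, which rounds to 2.05.

2.05


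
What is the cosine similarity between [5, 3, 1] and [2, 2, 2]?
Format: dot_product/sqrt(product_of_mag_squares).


dot = 18. |a|^2 = 35, |b|^2 = 12. cos = 18/sqrt(420).

18/sqrt(420)


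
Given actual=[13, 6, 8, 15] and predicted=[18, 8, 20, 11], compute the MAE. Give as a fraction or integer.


MAE = (1/4) * (|13-18|=5 + |6-8|=2 + |8-20|=12 + |15-11|=4). Sum = 23. MAE = 23/4.

23/4


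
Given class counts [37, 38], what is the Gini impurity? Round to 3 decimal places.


Total = 75. Proportions: 37/75, 38/75. sum(p_i^2) = 0.5001. Gini = 1 - 0.5001 = 0.4999, which rounds to 0.500.

0.500


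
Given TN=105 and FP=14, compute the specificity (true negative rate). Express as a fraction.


Specificity = TN / (TN + FP) = 105 / 119 = 15/17.

15/17


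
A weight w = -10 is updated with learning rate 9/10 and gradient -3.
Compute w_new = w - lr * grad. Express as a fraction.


w_new = -10 - 9/10 * -3 = -10 - -27/10 = -73/10.

-73/10


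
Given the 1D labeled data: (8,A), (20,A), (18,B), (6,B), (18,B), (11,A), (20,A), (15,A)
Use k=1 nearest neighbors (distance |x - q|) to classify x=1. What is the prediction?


Distances: |8-1|=7, |20-1|=19, |18-1|=17, |6-1|=5, |18-1|=17, |11-1|=10, |20-1|=19, |15-1|=14. 1 nearest: (6,B). Counts: {'B': 1}. Majority class: B.

B


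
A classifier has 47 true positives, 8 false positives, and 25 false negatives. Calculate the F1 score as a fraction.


Precision = 47/55 = 47/55. Recall = 47/72 = 47/72. F1 = 2*P*R/(P+R) = 94/127.

94/127


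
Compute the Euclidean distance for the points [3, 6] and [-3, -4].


d = sqrt(sum of squared differences). (3--3)^2=36, (6--4)^2=100. Sum = 136.

sqrt(136)


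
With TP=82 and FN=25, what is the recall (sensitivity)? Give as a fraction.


Recall = TP / (TP + FN) = 82 / 107 = 82/107.

82/107


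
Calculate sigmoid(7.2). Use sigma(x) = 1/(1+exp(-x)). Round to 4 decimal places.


sigma(7.2) = 1/(1+e^(-7.2)) = 1/(1+0.000747) = 1/1.000747 = 0.9993.

0.9993


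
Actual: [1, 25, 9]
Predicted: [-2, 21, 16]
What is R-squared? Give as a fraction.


Mean(y) = 35/3. SS_res = 74. SS_tot = 896/3. R^2 = 1 - 74/(896/3) = 337/448.

337/448


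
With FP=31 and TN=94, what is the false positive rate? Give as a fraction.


FPR = FP / (FP + TN) = 31 / 125 = 31/125.

31/125


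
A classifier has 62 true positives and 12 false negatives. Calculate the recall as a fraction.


Recall = TP / (TP + FN) = 62 / 74 = 31/37.

31/37


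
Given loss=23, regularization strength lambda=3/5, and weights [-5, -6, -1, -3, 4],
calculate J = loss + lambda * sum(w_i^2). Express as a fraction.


L2 sq norm = sum(w^2) = 87. J = 23 + 3/5 * 87 = 376/5.

376/5


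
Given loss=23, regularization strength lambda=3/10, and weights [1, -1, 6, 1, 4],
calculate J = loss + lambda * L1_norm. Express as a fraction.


L1 norm = sum(|w|) = 13. J = 23 + 3/10 * 13 = 269/10.

269/10


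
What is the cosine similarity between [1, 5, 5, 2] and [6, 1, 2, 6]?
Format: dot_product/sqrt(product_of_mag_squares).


dot = 33. |a|^2 = 55, |b|^2 = 77. cos = 33/sqrt(4235).

33/sqrt(4235)


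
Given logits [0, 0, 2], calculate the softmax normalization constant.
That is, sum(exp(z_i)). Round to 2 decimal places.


Denom = e^0=1.0000 + e^0=1.0000 + e^2=7.3891. Sum = 9.3891, which rounds to 9.39.

9.39


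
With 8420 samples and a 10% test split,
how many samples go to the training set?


Test set = 8420 * 10% = 842. Training set = 8420 - 842 = 7578.

7578


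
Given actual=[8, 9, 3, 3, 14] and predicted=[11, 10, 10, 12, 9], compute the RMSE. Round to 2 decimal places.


MSE = 33.0000. RMSE = sqrt(33.0000) = 5.74.

5.74


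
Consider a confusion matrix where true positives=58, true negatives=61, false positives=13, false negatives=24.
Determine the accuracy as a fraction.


Accuracy = (TP + TN) / (TP + TN + FP + FN) = (58 + 61) / 156 = 119/156.

119/156


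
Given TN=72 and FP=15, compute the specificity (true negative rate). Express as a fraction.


Specificity = TN / (TN + FP) = 72 / 87 = 24/29.

24/29


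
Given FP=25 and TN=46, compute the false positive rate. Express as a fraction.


FPR = FP / (FP + TN) = 25 / 71 = 25/71.

25/71


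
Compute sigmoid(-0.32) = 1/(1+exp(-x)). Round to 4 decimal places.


sigma(-0.32) = 1/(1+e^(0.32)) = 1/(1+1.377128) = 1/2.377128 = 0.4207.

0.4207


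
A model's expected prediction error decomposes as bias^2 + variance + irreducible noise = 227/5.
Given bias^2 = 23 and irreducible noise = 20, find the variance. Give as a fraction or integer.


Total error = bias^2 + variance + irreducible noise. So variance = 227/5 - 23 - 20 = 12/5.

12/5


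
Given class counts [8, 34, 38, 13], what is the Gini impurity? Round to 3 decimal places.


Total = 93. Proportions: 8/93, 34/93, 38/93, 13/93. sum(p_i^2) = 0.3276. Gini = 1 - 0.3276 = 0.6724, which rounds to 0.672.

0.672


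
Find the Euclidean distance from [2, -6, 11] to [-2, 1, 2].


d = sqrt(sum of squared differences). (2--2)^2=16, (-6-1)^2=49, (11-2)^2=81. Sum = 146.

sqrt(146)


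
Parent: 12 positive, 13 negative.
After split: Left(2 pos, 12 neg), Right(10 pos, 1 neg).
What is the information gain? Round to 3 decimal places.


H(parent) = 0.9988. H(left) = 0.5917, H(right) = 0.4395. Weighted = (14/25)*0.5917 + (11/25)*0.4395 = 0.5247. IG = 0.9988 - 0.5247 = 0.4741, which rounds to 0.474.

0.474


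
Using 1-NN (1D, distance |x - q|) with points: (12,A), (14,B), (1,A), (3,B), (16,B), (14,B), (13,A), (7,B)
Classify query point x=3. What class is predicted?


Distances: |12-3|=9, |14-3|=11, |1-3|=2, |3-3|=0, |16-3|=13, |14-3|=11, |13-3|=10, |7-3|=4. 1 nearest: (3,B). Counts: {'B': 1}. Majority class: B.

B


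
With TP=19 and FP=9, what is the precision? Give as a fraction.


Precision = TP / (TP + FP) = 19 / 28 = 19/28.

19/28


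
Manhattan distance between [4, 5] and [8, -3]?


d = sum of absolute differences: |4-8|=4 + |5--3|=8 = 12.

12


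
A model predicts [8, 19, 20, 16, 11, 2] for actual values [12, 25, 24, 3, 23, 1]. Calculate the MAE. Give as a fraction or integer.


MAE = (1/6) * (|12-8|=4 + |25-19|=6 + |24-20|=4 + |3-16|=13 + |23-11|=12 + |1-2|=1). Sum = 40. MAE = 20/3.

20/3


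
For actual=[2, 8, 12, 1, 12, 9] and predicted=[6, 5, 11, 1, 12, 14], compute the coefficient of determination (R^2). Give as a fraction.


Mean(y) = 22/3. SS_res = 51. SS_tot = 346/3. R^2 = 1 - 51/(346/3) = 193/346.

193/346


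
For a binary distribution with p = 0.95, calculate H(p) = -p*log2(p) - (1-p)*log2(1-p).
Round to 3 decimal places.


H = -0.95*log2(0.95) - 0.05*log2(0.05) = 0.286.

0.286


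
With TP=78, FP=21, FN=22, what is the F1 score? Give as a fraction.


Precision = 78/99 = 26/33. Recall = 78/100 = 39/50. F1 = 2*P*R/(P+R) = 156/199.

156/199


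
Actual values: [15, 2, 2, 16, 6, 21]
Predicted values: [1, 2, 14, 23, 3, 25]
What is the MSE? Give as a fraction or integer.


MSE = (1/6) * ((15-1)^2=196 + (2-2)^2=0 + (2-14)^2=144 + (16-23)^2=49 + (6-3)^2=9 + (21-25)^2=16). Sum = 414. MSE = 69.

69


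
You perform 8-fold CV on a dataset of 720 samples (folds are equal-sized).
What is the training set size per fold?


Each validation fold has 720/8 = 90 samples. Training set = 720 - 90 = 630.

630


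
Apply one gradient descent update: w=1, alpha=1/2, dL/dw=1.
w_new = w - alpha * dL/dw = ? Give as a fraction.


w_new = 1 - 1/2 * 1 = 1 - 1/2 = 1/2.

1/2


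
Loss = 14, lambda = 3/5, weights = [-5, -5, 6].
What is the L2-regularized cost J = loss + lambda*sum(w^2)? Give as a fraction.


L2 sq norm = sum(w^2) = 86. J = 14 + 3/5 * 86 = 328/5.

328/5


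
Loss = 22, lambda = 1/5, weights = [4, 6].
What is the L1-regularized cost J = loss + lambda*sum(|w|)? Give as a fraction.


L1 norm = sum(|w|) = 10. J = 22 + 1/5 * 10 = 24.

24


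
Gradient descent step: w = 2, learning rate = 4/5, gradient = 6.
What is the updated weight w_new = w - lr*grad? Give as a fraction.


w_new = 2 - 4/5 * 6 = 2 - 24/5 = -14/5.

-14/5


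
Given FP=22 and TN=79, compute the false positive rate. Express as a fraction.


FPR = FP / (FP + TN) = 22 / 101 = 22/101.

22/101


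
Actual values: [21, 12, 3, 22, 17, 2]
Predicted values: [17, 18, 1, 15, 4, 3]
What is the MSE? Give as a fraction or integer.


MSE = (1/6) * ((21-17)^2=16 + (12-18)^2=36 + (3-1)^2=4 + (22-15)^2=49 + (17-4)^2=169 + (2-3)^2=1). Sum = 275. MSE = 275/6.

275/6


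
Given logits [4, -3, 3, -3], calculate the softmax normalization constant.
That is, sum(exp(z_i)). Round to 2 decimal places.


Denom = e^4=54.5982 + e^-3=0.0498 + e^3=20.0855 + e^-3=0.0498. Sum = 74.7833, which rounds to 74.78.

74.78


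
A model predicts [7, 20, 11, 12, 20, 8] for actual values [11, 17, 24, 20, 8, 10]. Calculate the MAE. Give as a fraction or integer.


MAE = (1/6) * (|11-7|=4 + |17-20|=3 + |24-11|=13 + |20-12|=8 + |8-20|=12 + |10-8|=2). Sum = 42. MAE = 7.

7
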